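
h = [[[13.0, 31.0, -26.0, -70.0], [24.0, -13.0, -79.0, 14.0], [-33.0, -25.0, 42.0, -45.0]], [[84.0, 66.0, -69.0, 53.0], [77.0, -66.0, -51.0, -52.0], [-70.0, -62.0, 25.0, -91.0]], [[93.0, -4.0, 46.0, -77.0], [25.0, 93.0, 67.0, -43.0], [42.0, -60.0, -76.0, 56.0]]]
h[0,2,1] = -25.0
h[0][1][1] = -13.0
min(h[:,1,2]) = -79.0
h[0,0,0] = 13.0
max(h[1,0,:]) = 84.0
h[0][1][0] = 24.0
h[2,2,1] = -60.0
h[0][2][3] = -45.0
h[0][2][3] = -45.0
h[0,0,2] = -26.0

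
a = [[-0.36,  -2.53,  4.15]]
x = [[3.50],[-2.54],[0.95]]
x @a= [[-1.26,-8.85,14.53], [0.91,6.43,-10.54], [-0.34,-2.40,3.94]]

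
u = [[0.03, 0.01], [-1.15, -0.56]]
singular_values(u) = [1.28, 0.0]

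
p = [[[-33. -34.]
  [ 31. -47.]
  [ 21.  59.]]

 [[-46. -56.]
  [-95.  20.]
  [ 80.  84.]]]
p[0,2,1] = 59.0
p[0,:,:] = [[-33.0, -34.0], [31.0, -47.0], [21.0, 59.0]]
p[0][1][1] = -47.0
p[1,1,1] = 20.0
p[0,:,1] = [-34.0, -47.0, 59.0]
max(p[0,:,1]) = 59.0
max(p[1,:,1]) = 84.0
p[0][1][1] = -47.0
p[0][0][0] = -33.0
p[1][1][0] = -95.0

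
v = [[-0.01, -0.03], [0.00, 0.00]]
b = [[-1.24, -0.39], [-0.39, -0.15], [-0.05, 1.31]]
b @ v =[[0.01,0.04],[0.0,0.01],[0.0,0.0]]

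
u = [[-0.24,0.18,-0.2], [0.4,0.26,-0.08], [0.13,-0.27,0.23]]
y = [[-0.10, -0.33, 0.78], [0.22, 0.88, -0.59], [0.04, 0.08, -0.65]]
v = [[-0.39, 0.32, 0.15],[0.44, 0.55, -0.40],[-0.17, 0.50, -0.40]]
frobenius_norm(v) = 1.17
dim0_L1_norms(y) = [0.36, 1.29, 2.02]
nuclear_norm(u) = 1.01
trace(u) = 0.25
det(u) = 0.00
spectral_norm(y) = 1.43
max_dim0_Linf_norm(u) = 0.4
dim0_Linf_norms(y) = [0.22, 0.88, 0.78]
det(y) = -0.00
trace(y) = 0.13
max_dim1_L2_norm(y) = 1.08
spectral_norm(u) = 0.51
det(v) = 0.13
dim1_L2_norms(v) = [0.53, 0.81, 0.66]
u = y @ v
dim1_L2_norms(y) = [0.85, 1.08, 0.66]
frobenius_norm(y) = 1.53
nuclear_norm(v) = 1.81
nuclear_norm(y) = 1.96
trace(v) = -0.24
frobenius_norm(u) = 0.71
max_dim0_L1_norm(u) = 0.77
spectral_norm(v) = 0.96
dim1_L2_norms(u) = [0.36, 0.48, 0.38]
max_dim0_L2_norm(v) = 0.81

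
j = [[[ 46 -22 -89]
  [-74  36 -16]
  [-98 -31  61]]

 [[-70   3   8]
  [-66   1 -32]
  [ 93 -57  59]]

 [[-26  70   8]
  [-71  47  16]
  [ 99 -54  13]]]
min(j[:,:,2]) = -89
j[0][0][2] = -89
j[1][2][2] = 59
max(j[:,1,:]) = 47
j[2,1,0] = -71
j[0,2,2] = 61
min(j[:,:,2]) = -89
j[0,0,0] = 46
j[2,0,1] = 70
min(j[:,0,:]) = -89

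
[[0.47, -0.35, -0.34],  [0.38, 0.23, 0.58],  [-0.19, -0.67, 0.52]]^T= [[0.47, 0.38, -0.19],  [-0.35, 0.23, -0.67],  [-0.34, 0.58, 0.52]]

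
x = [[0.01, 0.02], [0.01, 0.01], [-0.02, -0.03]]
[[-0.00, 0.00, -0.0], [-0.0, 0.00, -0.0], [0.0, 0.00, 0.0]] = x @ [[-0.01, -0.00, -0.01], [0.00, 0.00, 0.00]]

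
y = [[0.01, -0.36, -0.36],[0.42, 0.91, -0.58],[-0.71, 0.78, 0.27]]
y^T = [[0.01,0.42,-0.71], [-0.36,0.91,0.78], [-0.36,-0.58,0.27]]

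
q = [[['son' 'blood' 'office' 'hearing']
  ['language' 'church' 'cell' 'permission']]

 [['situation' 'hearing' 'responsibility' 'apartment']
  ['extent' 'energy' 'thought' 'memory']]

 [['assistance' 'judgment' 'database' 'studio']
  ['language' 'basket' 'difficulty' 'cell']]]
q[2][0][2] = 'database'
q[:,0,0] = ['son', 'situation', 'assistance']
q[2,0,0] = 'assistance'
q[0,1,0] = 'language'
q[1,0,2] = 'responsibility'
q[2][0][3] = 'studio'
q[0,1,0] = 'language'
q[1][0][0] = 'situation'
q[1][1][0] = 'extent'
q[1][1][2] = 'thought'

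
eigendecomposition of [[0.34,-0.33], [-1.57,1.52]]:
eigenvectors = [[-0.7, 0.21], [-0.72, -0.98]]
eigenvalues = [-0.0, 1.86]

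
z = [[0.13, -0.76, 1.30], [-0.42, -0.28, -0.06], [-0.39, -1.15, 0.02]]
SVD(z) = [[0.83, 0.55, 0.11],[0.13, -0.38, 0.92],[0.55, -0.74, -0.38]] @ diag([1.6919292555996, 1.0439172090464675, 0.2559536182647497]) @ [[-0.10, -0.77, 0.64], [0.50, 0.52, 0.7], [-0.86, 0.38, 0.33]]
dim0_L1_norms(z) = [0.94, 2.19, 1.38]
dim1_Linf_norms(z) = [1.3, 0.42, 1.15]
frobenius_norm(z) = 2.00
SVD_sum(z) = [[-0.13, -1.07, 0.89], [-0.02, -0.17, 0.14], [-0.09, -0.71, 0.59]] + [[0.29, 0.30, 0.4], [-0.2, -0.20, -0.28], [-0.39, -0.40, -0.54]] + [[-0.03, 0.01, 0.01], [-0.20, 0.09, 0.08], [0.08, -0.04, -0.03]]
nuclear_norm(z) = 2.99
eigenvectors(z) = [[(0.67+0j), 0.67-0.00j, (0.9+0j)], [(0.02+0.38j), (0.02-0.38j), (-0.4+0j)], [(-0.27+0.58j), -0.27-0.58j, (0.16+0j)]]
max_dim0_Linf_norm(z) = 1.3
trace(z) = -0.13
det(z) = 0.45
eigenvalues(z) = [(-0.41+0.69j), (-0.41-0.69j), (0.69+0j)]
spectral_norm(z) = 1.69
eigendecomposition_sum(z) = [[(-0.05+0.28j), 0.03+0.57j, (0.38-0.13j)], [-0.16-0.02j, -0.32+0.03j, (0.09+0.21j)], [(-0.22-0.16j), (-0.5-0.2j), (-0.04+0.38j)]] + [[(-0.05-0.28j),0.03-0.57j,0.38+0.13j], [(-0.16+0.02j),-0.32-0.03j,0.09-0.21j], [-0.22+0.16j,-0.50+0.20j,(-0.04-0.38j)]] + [[(0.24-0j), (-0.82-0j), 0.53+0.00j], [(-0.11+0j), 0.36+0.00j, (-0.24-0j)], [0.04-0.00j, -0.14-0.00j, (0.09+0j)]]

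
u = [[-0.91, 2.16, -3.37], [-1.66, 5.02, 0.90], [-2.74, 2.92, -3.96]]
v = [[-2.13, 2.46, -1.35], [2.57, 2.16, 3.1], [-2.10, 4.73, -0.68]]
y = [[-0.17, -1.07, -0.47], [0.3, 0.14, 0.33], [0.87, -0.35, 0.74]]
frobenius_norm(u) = 8.79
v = u @ y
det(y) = -0.00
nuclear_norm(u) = 12.78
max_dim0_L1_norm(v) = 9.35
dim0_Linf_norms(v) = [2.57, 4.73, 3.1]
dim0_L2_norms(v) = [3.94, 5.75, 3.45]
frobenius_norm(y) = 1.74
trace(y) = 0.71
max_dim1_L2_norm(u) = 5.63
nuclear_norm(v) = 10.91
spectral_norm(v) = 6.20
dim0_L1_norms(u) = [5.31, 10.1, 8.23]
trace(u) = 0.15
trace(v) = -0.65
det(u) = -29.06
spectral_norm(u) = 7.66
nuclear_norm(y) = 2.46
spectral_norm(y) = 1.32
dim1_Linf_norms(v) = [2.46, 3.1, 4.73]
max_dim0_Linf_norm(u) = 5.02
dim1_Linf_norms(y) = [1.07, 0.33, 0.87]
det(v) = 0.11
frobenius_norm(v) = 7.78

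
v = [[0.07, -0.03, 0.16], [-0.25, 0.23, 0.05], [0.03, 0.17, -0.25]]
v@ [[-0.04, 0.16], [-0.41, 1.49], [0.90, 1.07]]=[[0.15, 0.14], [-0.04, 0.36], [-0.3, -0.01]]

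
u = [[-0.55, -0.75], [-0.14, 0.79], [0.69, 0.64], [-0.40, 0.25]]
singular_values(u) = [1.43, 0.76]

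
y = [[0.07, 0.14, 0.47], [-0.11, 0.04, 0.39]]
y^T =[[0.07, -0.11], [0.14, 0.04], [0.47, 0.39]]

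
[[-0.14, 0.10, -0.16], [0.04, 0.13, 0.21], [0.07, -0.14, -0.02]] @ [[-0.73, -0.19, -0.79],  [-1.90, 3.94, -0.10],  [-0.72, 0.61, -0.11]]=[[0.03, 0.32, 0.12], [-0.43, 0.63, -0.07], [0.23, -0.58, -0.04]]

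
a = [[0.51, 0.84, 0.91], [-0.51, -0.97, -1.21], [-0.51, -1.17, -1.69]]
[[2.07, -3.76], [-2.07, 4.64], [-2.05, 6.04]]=a@[[1.35, -1.77],[3.11, -0.43],[-1.35, -2.74]]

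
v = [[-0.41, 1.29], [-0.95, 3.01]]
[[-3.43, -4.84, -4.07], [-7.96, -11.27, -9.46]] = v@[[5.69, 3.43, 4.98], [-0.85, -2.66, -1.57]]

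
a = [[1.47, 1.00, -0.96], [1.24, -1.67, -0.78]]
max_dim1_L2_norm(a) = 2.22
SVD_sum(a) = [[0.98,-0.47,-0.63], [1.55,-0.74,-0.99]] + [[0.49, 1.47, -0.33], [-0.31, -0.93, 0.21]]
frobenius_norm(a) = 3.00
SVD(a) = [[0.54, 0.84], [0.84, -0.54]] @ diag([2.346478371570879, 1.8738834680283813]) @ [[0.78, -0.37, -0.5], [0.31, 0.93, -0.21]]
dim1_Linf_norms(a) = [1.47, 1.67]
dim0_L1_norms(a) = [2.71, 2.67, 1.74]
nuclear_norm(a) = 4.22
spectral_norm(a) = 2.35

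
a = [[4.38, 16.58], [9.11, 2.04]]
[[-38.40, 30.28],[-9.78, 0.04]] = a @ [[-0.59, -0.43],  [-2.16, 1.94]]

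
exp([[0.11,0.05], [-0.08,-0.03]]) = [[1.11, 0.05],[-0.08, 0.97]]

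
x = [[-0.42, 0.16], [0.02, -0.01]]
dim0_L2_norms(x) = [0.42, 0.16]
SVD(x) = [[-1.0, 0.05],[0.05, 1.00]] @ diag([0.4499945128642814, 0.0022222493195191485]) @ [[0.93,-0.36], [-0.36,-0.93]]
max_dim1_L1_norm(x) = 0.58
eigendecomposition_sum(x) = [[-0.42, 0.16], [0.02, -0.01]] + [[-0.0, -0.0], [-0.0, -0.00]]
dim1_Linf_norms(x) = [0.42, 0.02]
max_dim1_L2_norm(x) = 0.45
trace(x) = -0.43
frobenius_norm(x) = 0.45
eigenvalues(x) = [-0.43, -0.0]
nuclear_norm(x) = 0.45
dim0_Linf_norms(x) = [0.42, 0.16]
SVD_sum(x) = [[-0.42, 0.16], [0.02, -0.01]] + [[-0.0, -0.00], [-0.0, -0.00]]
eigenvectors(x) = [[-1.00, -0.36], [0.05, -0.93]]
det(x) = 0.00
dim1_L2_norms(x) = [0.45, 0.02]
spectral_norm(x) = 0.45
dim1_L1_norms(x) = [0.58, 0.03]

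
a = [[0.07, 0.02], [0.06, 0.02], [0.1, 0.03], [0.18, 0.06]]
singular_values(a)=[0.24, 0.0]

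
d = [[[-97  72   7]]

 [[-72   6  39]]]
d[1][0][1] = 6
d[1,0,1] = 6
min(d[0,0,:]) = -97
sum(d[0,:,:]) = -18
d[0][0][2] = 7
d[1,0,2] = 39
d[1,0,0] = -72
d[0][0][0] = -97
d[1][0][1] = 6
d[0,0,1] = 72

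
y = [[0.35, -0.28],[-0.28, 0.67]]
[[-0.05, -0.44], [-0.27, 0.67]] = y @ [[-0.71, -0.7], [-0.70, 0.71]]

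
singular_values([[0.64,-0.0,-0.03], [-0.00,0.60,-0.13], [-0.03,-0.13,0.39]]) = [0.67, 0.64, 0.33]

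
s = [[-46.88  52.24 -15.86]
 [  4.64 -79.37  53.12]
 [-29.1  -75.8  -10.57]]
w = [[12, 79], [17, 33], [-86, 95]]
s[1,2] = 53.12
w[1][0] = 17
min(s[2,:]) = -75.8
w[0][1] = 79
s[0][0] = -46.88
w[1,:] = [17, 33]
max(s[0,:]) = 52.24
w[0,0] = 12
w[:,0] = [12, 17, -86]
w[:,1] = [79, 33, 95]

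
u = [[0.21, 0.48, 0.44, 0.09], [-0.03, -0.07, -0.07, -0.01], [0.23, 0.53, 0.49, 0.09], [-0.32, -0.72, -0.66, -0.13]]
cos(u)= [[0.95,-0.12,-0.11,-0.02],  [0.01,1.02,0.02,0.0],  [-0.06,-0.13,0.88,-0.02],  [0.08,0.18,0.16,1.03]]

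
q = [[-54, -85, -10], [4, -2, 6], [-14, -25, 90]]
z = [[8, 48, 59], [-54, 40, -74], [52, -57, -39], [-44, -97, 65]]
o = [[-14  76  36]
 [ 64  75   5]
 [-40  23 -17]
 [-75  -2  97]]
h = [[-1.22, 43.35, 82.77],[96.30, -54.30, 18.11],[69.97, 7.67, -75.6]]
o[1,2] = 5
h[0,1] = 43.35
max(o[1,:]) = 75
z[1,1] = 40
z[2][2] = -39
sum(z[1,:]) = -88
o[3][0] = -75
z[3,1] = -97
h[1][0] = 96.3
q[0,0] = -54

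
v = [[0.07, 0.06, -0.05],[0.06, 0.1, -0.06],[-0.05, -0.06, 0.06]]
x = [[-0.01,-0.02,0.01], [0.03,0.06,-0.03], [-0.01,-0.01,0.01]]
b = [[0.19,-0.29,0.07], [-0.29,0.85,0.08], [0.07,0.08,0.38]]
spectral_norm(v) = 0.19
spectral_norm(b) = 0.96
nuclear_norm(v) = 0.23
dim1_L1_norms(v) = [0.18, 0.22, 0.17]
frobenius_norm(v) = 0.19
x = b @ v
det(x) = -0.00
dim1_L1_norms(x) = [0.04, 0.12, 0.03]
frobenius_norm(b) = 1.05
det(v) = 0.00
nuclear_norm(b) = 1.42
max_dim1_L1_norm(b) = 1.22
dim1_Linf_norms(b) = [0.29, 0.85, 0.38]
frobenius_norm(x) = 0.08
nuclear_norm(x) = 0.08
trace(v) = 0.23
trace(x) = 0.06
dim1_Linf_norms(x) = [0.02, 0.06, 0.01]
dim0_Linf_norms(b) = [0.29, 0.85, 0.38]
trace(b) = 1.42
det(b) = 0.02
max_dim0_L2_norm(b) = 0.9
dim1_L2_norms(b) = [0.35, 0.9, 0.39]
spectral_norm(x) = 0.08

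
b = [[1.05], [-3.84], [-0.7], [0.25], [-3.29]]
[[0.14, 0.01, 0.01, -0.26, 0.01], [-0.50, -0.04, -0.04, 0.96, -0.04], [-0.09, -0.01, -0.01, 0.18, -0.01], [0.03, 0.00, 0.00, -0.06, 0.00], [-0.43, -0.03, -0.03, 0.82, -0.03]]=b @[[0.13, 0.01, 0.01, -0.25, 0.01]]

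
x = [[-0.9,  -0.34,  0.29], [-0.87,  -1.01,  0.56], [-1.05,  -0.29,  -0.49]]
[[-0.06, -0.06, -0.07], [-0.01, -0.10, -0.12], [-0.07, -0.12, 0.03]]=x@[[0.09, 0.06, 0.02], [-0.07, 0.08, 0.04], [-0.01, 0.06, -0.12]]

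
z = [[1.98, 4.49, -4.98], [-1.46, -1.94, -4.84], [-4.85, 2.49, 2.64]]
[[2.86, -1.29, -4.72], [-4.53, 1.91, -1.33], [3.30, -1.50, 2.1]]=z@ [[0.13,-0.04,-0.33],[1.09,-0.48,-0.34],[0.46,-0.19,0.51]]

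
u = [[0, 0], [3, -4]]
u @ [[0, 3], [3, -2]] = [[0, 0], [-12, 17]]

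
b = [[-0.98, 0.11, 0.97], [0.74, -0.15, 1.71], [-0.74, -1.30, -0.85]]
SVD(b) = [[0.25,  -0.79,  -0.56], [0.75,  -0.21,  0.63], [-0.61,  -0.58,  0.54]] @ diag([2.2961248672465984, 1.4061287463736725, 1.057502975236191]) @ [[0.33, 0.31, 0.89], [0.75, 0.49, -0.45], [0.58, -0.81, 0.07]]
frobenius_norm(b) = 2.89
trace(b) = -1.98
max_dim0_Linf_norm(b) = 1.71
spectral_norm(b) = 2.30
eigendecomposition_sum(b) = [[(-0.85+0j), (0.44+0j), 0.26+0.00j], [0.50-0.00j, -0.26-0.00j, -0.15-0.00j], [0.08-0.00j, (-0.04-0j), -0.02-0.00j]] + [[(-0.06+0.21j), -0.16+0.30j, (0.35+0.29j)], [0.12+0.43j, 0.05+0.70j, (0.93+0.11j)], [(-0.41-0.04j), -0.63-0.19j, (-0.41+0.77j)]] + [[(-0.06-0.21j), -0.16-0.30j, 0.35-0.29j], [0.12-0.43j, (0.05-0.7j), 0.93-0.11j], [-0.41+0.04j, -0.63+0.19j, (-0.41-0.77j)]]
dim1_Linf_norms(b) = [0.98, 1.71, 1.3]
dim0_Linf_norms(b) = [0.98, 1.3, 1.71]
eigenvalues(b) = [(-1.14+0j), (-0.42+1.68j), (-0.42-1.68j)]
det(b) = -3.41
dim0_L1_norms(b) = [2.46, 1.56, 3.53]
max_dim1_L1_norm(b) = 2.89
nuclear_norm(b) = 4.76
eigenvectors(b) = [[-0.86+0.00j, -0.28-0.18j, (-0.28+0.18j)], [0.51+0.00j, -0.69+0.00j, (-0.69-0j)], [(0.08+0j), (0.23-0.6j), 0.23+0.60j]]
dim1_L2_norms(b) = [1.38, 1.87, 1.72]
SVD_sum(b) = [[0.19, 0.18, 0.51], [0.57, 0.53, 1.53], [-0.47, -0.44, -1.25]] + [[-0.83, -0.55, 0.5],[-0.22, -0.14, 0.13],[-0.6, -0.4, 0.36]] + [[-0.34, 0.48, -0.04], [0.38, -0.54, 0.04], [0.33, -0.47, 0.04]]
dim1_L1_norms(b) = [2.06, 2.6, 2.89]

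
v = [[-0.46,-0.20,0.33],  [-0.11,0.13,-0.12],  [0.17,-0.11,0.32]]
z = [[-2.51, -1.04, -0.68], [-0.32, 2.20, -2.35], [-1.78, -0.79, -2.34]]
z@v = [[1.15, 0.44, -0.92],[-0.49, 0.61, -1.12],[0.51, 0.51, -1.24]]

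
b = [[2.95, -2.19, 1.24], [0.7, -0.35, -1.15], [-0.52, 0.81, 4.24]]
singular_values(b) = [4.57, 3.86, 0.23]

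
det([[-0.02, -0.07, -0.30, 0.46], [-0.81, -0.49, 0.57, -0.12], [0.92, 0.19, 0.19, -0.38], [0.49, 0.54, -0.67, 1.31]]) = -0.156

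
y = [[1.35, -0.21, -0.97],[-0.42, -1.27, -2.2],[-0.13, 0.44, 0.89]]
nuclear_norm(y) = 4.34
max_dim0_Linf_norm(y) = 2.2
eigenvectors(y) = [[0.98,0.04,0.2],  [0.0,-0.96,-0.86],  [-0.19,0.29,0.47]]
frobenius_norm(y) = 3.23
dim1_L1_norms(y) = [2.53, 3.89, 1.46]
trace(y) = 0.97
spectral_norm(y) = 2.89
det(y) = -0.02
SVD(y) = [[-0.36, 0.92, 0.18], [-0.87, -0.40, 0.3], [0.35, -0.05, 0.94]] @ diag([2.891785507466751, 1.4411652859516382, 0.004381480708094601]) @ [[-0.06,  0.46,  0.89], [0.98,  0.2,  -0.04], [0.20,  -0.87,  0.46]]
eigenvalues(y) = [1.54, -0.59, 0.02]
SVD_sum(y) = [[0.06, -0.47, -0.91],  [0.14, -1.15, -2.22],  [-0.06, 0.46, 0.88]] + [[1.29, 0.27, -0.06], [-0.56, -0.12, 0.02], [-0.07, -0.02, 0.00]] + [[0.00, -0.00, 0.00], [0.00, -0.00, 0.00], [0.00, -0.00, 0.0]]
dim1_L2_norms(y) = [1.68, 2.57, 1.0]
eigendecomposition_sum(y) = [[1.33, -0.27, -1.08], [0.01, -0.00, -0.01], [-0.26, 0.05, 0.21]] + [[0.02, 0.05, 0.09], [-0.41, -1.25, -2.12], [0.12, 0.38, 0.64]] + [[0.00, 0.01, 0.02], [-0.01, -0.02, -0.07], [0.01, 0.01, 0.04]]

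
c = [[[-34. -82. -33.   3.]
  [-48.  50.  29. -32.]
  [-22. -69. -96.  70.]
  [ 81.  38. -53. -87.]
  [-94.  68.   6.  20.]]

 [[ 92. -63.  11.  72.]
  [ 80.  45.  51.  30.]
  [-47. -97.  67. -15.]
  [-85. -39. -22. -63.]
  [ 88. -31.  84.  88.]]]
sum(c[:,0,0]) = 58.0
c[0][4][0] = -94.0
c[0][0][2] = -33.0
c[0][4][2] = 6.0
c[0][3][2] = -53.0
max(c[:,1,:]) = 80.0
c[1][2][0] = -47.0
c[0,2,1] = -69.0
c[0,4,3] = 20.0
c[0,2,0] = -22.0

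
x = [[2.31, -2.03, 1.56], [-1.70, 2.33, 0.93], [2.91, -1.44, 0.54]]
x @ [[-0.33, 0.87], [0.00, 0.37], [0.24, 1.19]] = [[-0.39, 3.12],  [0.78, 0.49],  [-0.83, 2.64]]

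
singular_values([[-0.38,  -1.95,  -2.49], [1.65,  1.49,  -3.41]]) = [4.39, 2.73]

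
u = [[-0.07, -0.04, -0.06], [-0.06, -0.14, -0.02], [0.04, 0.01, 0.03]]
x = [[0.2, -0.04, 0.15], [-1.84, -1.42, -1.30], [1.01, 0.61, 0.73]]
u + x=[[0.13, -0.08, 0.09], [-1.9, -1.56, -1.32], [1.05, 0.62, 0.76]]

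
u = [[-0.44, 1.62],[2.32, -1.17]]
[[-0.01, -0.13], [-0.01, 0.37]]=u @ [[-0.01, 0.14], [-0.01, -0.04]]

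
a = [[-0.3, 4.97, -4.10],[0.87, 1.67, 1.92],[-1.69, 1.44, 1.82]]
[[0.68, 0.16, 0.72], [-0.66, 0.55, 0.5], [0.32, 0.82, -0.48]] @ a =[[-1.28, 4.68, -1.17], [-0.17, -1.64, 4.67], [1.43, 2.27, -0.61]]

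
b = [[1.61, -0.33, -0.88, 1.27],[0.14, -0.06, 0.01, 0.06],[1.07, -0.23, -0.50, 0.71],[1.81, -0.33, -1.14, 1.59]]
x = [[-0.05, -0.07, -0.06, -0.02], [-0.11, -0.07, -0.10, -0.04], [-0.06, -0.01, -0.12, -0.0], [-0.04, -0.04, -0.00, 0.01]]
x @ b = [[-0.19, 0.04, 0.10, -0.14], [-0.37, 0.08, 0.19, -0.28], [-0.23, 0.05, 0.11, -0.16], [-0.05, 0.01, 0.02, -0.04]]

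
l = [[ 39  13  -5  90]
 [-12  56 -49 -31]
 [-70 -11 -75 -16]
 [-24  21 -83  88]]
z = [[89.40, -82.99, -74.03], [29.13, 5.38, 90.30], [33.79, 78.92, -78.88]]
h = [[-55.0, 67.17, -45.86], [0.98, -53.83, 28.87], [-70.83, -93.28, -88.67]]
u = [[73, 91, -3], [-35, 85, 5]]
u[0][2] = -3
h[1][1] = -53.83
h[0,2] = -45.86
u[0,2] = -3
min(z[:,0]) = 29.13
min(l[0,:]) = -5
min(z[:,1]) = -82.99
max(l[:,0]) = 39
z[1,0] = 29.13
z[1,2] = 90.3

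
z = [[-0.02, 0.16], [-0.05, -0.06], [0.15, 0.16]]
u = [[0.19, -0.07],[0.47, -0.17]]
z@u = [[0.07, -0.03], [-0.04, 0.01], [0.10, -0.04]]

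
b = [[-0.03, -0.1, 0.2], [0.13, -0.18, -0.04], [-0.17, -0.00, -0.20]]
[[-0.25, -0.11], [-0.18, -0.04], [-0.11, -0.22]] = b@ [[0.95, 1.16], [1.72, 1.03], [-0.27, 0.12]]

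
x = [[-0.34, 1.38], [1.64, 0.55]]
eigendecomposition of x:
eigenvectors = [[-0.78, -0.57],[0.63, -0.82]]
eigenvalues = [-1.46, 1.67]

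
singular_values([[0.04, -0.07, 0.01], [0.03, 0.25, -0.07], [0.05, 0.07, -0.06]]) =[0.28, 0.07, 0.02]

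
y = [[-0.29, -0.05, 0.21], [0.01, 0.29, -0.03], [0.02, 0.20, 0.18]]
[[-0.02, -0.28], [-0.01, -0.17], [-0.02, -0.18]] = y@ [[0.04, 0.83],[-0.05, -0.64],[-0.06, -0.36]]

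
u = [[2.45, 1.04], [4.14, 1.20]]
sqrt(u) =[[1.29+0.21j,0.48-0.14j], [(1.91-0.56j),0.71+0.38j]]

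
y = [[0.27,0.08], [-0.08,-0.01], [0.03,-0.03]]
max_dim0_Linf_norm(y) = 0.27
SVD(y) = [[-0.96, -0.15], [0.27, -0.29], [-0.07, 0.94]] @ diag([0.29338610492354317, 0.039046042536878864]) @ [[-0.96, -0.26], [0.26, -0.96]]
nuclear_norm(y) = 0.33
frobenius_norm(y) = 0.30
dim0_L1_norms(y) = [0.38, 0.12]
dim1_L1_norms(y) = [0.35, 0.09, 0.06]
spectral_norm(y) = 0.29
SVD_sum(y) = [[0.27, 0.07], [-0.08, -0.02], [0.02, 0.01]] + [[-0.0,0.01], [-0.0,0.01], [0.01,-0.04]]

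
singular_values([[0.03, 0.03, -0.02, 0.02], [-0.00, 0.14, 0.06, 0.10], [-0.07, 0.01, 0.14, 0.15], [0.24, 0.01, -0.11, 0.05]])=[0.3, 0.23, 0.1, 0.01]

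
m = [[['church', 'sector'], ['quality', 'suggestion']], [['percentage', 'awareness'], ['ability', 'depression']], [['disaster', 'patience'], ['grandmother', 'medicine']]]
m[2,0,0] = 'disaster'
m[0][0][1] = 'sector'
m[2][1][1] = 'medicine'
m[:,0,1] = ['sector', 'awareness', 'patience']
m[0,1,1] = 'suggestion'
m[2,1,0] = 'grandmother'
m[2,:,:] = [['disaster', 'patience'], ['grandmother', 'medicine']]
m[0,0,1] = 'sector'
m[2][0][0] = 'disaster'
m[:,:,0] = [['church', 'quality'], ['percentage', 'ability'], ['disaster', 'grandmother']]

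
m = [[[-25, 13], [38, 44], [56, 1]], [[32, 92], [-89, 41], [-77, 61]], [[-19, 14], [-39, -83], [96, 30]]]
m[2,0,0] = -19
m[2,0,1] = 14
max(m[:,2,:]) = 96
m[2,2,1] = 30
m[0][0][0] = -25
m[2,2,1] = 30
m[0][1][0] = 38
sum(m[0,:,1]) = 58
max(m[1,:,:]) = 92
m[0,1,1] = 44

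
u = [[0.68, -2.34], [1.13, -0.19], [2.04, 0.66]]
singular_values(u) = [2.53, 2.34]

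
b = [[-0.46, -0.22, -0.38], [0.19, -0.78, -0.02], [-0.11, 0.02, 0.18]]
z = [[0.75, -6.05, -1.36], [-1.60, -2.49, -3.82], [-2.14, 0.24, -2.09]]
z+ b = [[0.29, -6.27, -1.74], [-1.41, -3.27, -3.84], [-2.25, 0.26, -1.91]]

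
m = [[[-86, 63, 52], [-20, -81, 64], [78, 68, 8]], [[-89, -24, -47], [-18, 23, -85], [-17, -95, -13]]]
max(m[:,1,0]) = -18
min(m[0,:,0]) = -86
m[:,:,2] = [[52, 64, 8], [-47, -85, -13]]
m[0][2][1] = 68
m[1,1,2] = -85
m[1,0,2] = -47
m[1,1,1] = 23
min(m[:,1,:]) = -85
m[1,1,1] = 23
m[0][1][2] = 64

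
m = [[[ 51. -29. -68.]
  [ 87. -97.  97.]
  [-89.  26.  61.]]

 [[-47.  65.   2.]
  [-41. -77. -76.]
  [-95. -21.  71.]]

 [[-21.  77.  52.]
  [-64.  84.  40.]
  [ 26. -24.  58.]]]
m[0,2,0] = -89.0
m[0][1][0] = 87.0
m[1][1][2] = -76.0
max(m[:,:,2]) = 97.0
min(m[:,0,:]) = -68.0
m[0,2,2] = 61.0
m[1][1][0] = -41.0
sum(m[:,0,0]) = -17.0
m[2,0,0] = -21.0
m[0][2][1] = 26.0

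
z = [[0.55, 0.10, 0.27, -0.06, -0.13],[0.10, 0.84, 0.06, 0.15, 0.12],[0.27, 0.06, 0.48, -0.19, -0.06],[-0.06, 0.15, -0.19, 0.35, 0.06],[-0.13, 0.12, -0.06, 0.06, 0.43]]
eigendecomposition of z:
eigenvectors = [[-0.4, -0.54, 0.35, 0.28, 0.60], [-0.86, 0.36, 0.13, 0.04, -0.34], [-0.30, -0.54, -0.66, -0.42, -0.11], [-0.09, 0.39, -0.65, 0.46, 0.45], [-0.08, 0.37, 0.1, -0.73, 0.56]]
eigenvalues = [0.93, 0.89, 0.15, 0.4, 0.28]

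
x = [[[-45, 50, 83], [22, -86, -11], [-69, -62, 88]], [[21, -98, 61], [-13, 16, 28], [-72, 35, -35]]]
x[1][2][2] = -35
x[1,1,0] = -13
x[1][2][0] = -72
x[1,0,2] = 61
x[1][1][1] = 16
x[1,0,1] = -98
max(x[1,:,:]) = 61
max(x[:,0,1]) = 50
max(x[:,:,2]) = 88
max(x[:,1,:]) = 28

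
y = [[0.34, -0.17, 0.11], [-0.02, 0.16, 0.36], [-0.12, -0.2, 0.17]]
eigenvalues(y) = [(0.39+0j), (0.14+0.3j), (0.14-0.3j)]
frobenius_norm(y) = 0.63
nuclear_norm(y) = 1.07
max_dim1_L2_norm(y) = 0.4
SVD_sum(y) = [[0.06, -0.02, 0.2], [0.09, -0.02, 0.31], [0.04, -0.01, 0.14]] + [[0.26, -0.18, -0.09], [-0.16, 0.11, 0.06], [-0.03, 0.02, 0.01]] + [[0.02, 0.02, -0.0], [0.05, 0.08, -0.01], [-0.13, -0.21, 0.02]]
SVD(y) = [[0.51, -0.85, -0.11], [0.79, 0.52, -0.34], [0.34, 0.09, 0.93]] @ diag([0.41608187712156347, 0.3897785302103639, 0.26542149294668]) @ [[0.28, -0.07, 0.96], [-0.80, 0.54, 0.28], [-0.53, -0.84, 0.09]]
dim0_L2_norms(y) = [0.36, 0.31, 0.41]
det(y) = 0.04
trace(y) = 0.67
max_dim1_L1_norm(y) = 0.62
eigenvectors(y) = [[(0.92+0j), -0.34-0.18j, -0.34+0.18j], [(-0.36+0j), -0.70+0.00j, (-0.7-0j)], [-0.18+0.00j, 0.02-0.60j, (0.02+0.6j)]]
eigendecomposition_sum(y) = [[(0.31+0j), (-0.15+0j), (-0.09+0j)], [(-0.12-0j), 0.06-0.00j, 0.04-0.00j], [-0.06-0.00j, 0.03-0.00j, (0.02-0j)]] + [[0.02+0.03j, (-0.01+0.08j), (0.1-0j)],[0.05+0.03j, (0.05+0.13j), 0.16-0.09j],[-0.03+0.04j, (-0.11+0.04j), 0.08+0.14j]] + [[0.02-0.03j,(-0.01-0.08j),0.10+0.00j], [0.05-0.03j,0.05-0.13j,(0.16+0.09j)], [-0.03-0.04j,-0.11-0.04j,(0.08-0.14j)]]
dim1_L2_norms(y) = [0.4, 0.39, 0.29]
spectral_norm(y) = 0.42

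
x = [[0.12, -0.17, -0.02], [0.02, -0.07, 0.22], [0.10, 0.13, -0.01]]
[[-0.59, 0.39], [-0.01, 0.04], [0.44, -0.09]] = x @[[0.08,0.99],[3.39,-1.52],[1.01,-0.41]]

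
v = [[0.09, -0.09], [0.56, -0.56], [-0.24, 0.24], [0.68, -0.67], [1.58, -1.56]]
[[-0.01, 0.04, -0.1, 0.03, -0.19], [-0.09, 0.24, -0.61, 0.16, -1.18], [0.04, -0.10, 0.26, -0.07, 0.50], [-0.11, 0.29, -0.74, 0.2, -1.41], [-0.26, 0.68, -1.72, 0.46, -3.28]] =v @[[-0.45, 0.25, -0.89, 0.31, -0.21], [-0.29, -0.18, 0.20, 0.02, 1.89]]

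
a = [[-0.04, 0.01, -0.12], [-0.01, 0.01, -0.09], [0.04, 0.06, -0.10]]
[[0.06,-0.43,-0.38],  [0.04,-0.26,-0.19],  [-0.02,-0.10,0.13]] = a@ [[-0.45, 2.81, 4.80], [-0.65, 0.92, 1.89], [-0.42, 2.70, 1.74]]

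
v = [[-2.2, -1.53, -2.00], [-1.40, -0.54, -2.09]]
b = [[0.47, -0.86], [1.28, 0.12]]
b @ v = [[0.17, -0.25, 0.86], [-2.98, -2.02, -2.81]]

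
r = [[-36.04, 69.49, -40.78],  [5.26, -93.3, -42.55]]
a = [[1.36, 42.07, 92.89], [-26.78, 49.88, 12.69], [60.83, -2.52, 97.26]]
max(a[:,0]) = 60.83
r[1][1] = -93.3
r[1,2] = -42.55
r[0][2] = -40.78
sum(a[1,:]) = 35.79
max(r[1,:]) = 5.26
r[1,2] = -42.55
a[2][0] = 60.83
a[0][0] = 1.36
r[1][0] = 5.26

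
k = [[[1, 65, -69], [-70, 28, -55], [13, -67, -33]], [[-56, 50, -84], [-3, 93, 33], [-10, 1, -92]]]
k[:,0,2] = [-69, -84]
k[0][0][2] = -69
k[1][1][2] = 33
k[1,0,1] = 50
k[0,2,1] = -67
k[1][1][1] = 93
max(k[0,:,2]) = -33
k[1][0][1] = 50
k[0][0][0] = 1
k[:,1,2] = [-55, 33]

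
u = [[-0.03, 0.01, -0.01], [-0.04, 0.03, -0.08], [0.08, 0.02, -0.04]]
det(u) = -0.000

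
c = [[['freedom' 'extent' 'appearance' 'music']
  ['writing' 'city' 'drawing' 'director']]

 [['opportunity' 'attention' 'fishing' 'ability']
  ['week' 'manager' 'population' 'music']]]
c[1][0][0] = 'opportunity'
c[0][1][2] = 'drawing'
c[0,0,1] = 'extent'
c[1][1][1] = 'manager'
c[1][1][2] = 'population'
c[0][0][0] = 'freedom'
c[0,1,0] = 'writing'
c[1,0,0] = 'opportunity'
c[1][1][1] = 'manager'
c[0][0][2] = 'appearance'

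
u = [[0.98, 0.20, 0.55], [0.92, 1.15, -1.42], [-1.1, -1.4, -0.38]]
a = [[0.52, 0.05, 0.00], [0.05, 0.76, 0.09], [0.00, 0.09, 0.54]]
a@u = [[0.56,0.16,0.22], [0.65,0.76,-1.09], [-0.51,-0.65,-0.33]]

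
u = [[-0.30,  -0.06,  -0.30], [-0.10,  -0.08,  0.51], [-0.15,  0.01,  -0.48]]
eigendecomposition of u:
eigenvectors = [[0.53,0.40,0.29], [-0.53,0.89,-0.95], [0.66,-0.23,-0.11]]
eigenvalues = [-0.61, -0.26, 0.01]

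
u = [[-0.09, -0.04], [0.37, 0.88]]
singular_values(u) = [0.96, 0.07]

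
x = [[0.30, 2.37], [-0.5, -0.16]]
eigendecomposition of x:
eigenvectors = [[(0.91+0j), (0.91-0j)],[(-0.09+0.41j), (-0.09-0.41j)]]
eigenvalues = [(0.07+1.06j), (0.07-1.06j)]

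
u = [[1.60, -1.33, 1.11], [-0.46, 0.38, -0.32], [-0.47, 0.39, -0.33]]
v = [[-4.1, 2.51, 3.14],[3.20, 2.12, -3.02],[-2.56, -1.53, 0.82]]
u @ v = [[-13.66, -0.50, 9.95], [3.92, 0.14, -2.85], [4.02, 0.15, -2.92]]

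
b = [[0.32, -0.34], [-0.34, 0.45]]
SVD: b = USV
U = [[-0.64, 0.77], [0.77, 0.64]]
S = [0.73, 0.04]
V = [[-0.64, 0.77], [0.77, 0.64]]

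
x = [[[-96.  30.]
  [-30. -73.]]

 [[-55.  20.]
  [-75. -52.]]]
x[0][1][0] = -30.0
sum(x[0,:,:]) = -169.0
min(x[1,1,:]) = -75.0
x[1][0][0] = -55.0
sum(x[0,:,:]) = -169.0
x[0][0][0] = -96.0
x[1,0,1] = 20.0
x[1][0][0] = -55.0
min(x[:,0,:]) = -96.0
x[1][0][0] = -55.0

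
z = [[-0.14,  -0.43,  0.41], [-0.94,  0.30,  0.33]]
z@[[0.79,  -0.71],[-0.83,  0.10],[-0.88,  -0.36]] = [[-0.11, -0.09], [-1.28, 0.58]]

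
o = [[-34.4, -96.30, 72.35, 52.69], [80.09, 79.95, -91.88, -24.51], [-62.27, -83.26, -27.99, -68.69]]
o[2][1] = -83.26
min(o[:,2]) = -91.88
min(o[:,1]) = -96.3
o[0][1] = -96.3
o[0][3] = 52.69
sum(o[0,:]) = -5.659999999999997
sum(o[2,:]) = -242.21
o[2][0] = -62.27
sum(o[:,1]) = -99.61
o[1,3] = -24.51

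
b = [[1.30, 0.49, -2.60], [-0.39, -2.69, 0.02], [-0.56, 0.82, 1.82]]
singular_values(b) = [3.47, 2.88, 0.13]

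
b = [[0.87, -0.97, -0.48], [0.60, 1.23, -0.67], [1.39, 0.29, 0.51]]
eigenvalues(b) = [(0.6+1.24j), (0.6-1.24j), (1.4+0j)]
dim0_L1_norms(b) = [2.86, 2.49, 1.66]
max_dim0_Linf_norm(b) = 1.39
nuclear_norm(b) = 4.30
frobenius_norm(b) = 2.55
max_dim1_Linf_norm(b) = 1.39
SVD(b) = [[-0.23, 0.77, -0.59], [-0.63, -0.58, -0.52], [-0.74, 0.25, 0.62]] @ diag([1.789217366360224, 1.554137954763911, 0.9537591066287288]) @ [[-0.90, -0.43, 0.08], [0.44, -0.89, 0.09], [0.03, 0.12, 0.99]]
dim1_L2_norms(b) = [1.39, 1.52, 1.51]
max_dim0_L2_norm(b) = 1.75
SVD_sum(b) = [[0.37, 0.17, -0.03], [1.01, 0.48, -0.09], [1.20, 0.57, -0.11]] + [[0.52, -1.08, 0.11], [-0.39, 0.81, -0.09], [0.17, -0.35, 0.04]] + [[-0.02, -0.07, -0.56], [-0.02, -0.06, -0.49], [0.02, 0.07, 0.58]]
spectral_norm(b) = 1.79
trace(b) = 2.61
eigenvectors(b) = [[0.03-0.58j, 0.03+0.58j, 0.52+0.00j], [(-0.38-0.2j), -0.38+0.20j, -0.59+0.00j], [(-0.69+0j), -0.69-0.00j, (0.62+0j)]]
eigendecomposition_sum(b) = [[(0.32+0.48j), -0.16+0.43j, (-0.42+0.01j)],[0.43-0.07j, (0.24+0.24j), -0.13+0.29j],[(0.56-0.42j), 0.53+0.16j, (0.04+0.51j)]] + [[0.32-0.48j, (-0.16-0.43j), (-0.42-0.01j)], [0.43+0.07j, (0.24-0.24j), -0.13-0.29j], [(0.56+0.42j), 0.53-0.16j, (0.04-0.51j)]] + [[0.23+0.00j, (-0.65-0j), 0.37-0.00j], [(-0.26-0j), 0.74+0.00j, -0.42+0.00j], [0.27+0.00j, -0.77-0.00j, (0.44-0j)]]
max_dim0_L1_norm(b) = 2.86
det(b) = 2.65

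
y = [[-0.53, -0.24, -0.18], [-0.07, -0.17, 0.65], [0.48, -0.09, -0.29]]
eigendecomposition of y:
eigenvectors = [[0.53+0.00j, (0.33-0.13j), (0.33+0.13j)], [(0.7+0j), (-0.77+0j), (-0.77-0j)], [(-0.49+0j), 0.02-0.53j, 0.02+0.53j]]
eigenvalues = [(-0.68+0j), (-0.16+0.43j), (-0.16-0.43j)]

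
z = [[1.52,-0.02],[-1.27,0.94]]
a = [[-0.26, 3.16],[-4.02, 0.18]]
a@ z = [[-4.41, 2.98], [-6.34, 0.25]]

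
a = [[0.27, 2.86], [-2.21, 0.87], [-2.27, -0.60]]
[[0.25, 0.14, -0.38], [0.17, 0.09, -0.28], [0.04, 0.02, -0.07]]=a @ [[-0.04, -0.02, 0.07],[0.09, 0.05, -0.14]]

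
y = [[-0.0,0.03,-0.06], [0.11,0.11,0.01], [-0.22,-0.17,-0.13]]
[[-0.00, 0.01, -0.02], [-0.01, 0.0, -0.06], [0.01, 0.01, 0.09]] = y @ [[-0.0, -0.2, -0.37], [-0.07, 0.21, -0.22], [0.03, -0.0, 0.2]]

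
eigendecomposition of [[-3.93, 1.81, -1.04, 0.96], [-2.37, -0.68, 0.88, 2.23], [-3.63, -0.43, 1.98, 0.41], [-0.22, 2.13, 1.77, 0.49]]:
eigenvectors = [[(-0.39+0.18j), (-0.39-0.18j), 0.18-0.11j, (0.18+0.11j)],[(-0.65+0j), (-0.65-0j), (0.45+0.03j), (0.45-0.03j)],[(-0.37+0.09j), (-0.37-0.09j), 0.19+0.48j, (0.19-0.48j)],[0.50+0.03j, (0.5-0.03j), (0.7+0j), (0.7-0j)]]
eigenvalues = [(-3.34+0.45j), (-3.34-0.45j), (2.27+1.33j), (2.27-1.33j)]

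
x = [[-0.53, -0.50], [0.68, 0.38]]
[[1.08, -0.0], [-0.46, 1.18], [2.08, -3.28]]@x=[[-0.57, -0.54], [1.05, 0.68], [-3.33, -2.29]]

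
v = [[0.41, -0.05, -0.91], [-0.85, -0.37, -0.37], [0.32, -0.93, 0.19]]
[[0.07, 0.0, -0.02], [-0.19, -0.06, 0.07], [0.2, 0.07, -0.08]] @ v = [[0.02, 0.02, -0.07], [-0.0, -0.03, 0.21], [-0.0, 0.04, -0.22]]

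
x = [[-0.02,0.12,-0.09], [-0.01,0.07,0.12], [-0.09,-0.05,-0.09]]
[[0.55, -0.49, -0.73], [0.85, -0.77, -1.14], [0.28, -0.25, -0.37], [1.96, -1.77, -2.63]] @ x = [[0.06, 0.07, -0.04],[0.09, 0.11, -0.07],[0.03, 0.03, -0.02],[0.22, 0.24, -0.15]]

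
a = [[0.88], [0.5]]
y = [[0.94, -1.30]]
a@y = [[0.83, -1.14], [0.47, -0.65]]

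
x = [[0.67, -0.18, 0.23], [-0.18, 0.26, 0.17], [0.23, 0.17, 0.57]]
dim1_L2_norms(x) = [0.73, 0.36, 0.64]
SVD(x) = [[-0.8, 0.44, -0.41], [0.07, -0.61, -0.79], [-0.60, -0.66, 0.46]] @ diag([0.8577525390338537, 0.5739276873570185, 0.06831977360912829]) @ [[-0.8, 0.07, -0.6], [0.44, -0.61, -0.66], [-0.41, -0.79, 0.46]]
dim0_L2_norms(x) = [0.73, 0.36, 0.64]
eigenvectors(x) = [[0.41, 0.80, -0.44], [0.79, -0.07, 0.61], [-0.46, 0.6, 0.66]]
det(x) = 0.03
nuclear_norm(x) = 1.50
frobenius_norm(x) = 1.03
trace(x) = 1.50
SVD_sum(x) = [[0.55,-0.05,0.41],[-0.05,0.00,-0.04],[0.41,-0.04,0.31]] + [[0.11, -0.15, -0.17], [-0.15, 0.21, 0.23], [-0.17, 0.23, 0.25]] + [[0.01, 0.02, -0.01], [0.02, 0.04, -0.02], [-0.01, -0.02, 0.01]]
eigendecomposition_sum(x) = [[0.01,  0.02,  -0.01], [0.02,  0.04,  -0.02], [-0.01,  -0.02,  0.01]] + [[0.55, -0.05, 0.41], [-0.05, 0.0, -0.04], [0.41, -0.04, 0.31]] + [[0.11,  -0.15,  -0.17], [-0.15,  0.21,  0.23], [-0.17,  0.23,  0.25]]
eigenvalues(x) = [0.07, 0.86, 0.57]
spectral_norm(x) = 0.86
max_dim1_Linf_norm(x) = 0.67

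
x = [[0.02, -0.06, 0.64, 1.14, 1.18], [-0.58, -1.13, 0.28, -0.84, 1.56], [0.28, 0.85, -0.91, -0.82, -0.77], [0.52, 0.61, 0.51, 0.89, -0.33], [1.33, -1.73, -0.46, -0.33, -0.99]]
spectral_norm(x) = 2.85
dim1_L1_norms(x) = [3.04, 4.39, 3.63, 2.86, 4.84]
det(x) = 2.50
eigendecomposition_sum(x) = [[(0.69-0j), (0.19+0j), 0.41+0.00j, (0.87+0j), (0.24+0j)], [-0.02+0.00j, -0.01-0.00j, (-0.01-0j), -0.03-0.00j, -0.01-0.00j], [-0.22+0.00j, -0.06-0.00j, -0.13-0.00j, (-0.28-0j), -0.08-0.00j], [(0.34-0j), (0.09+0j), 0.20+0.00j, (0.43+0j), 0.12+0.00j], [0.45-0.00j, 0.12+0.00j, 0.26+0.00j, (0.56+0j), (0.15+0j)]] + [[-0.43-0.72j, 0.27+0.93j, (0.37+0.29j), (0.35+0.97j), 0.60+0.56j], [-0.49-1.38j, (0.14+1.69j), (0.53+0.63j), 0.25+1.78j, 0.83+1.17j], [0.16+2.19j, (0.47-2.5j), -0.52-1.12j, (0.34-2.68j), -0.74-2.03j], [0.26+0.01j, (-0.29-0.09j), -0.14+0.05j, (-0.31-0.07j), (-0.25+0.06j)], [(0.43-0.59j), -0.65+0.54j, (-0.11+0.4j), (-0.66+0.61j), (-0.24+0.68j)]] + [[-0.43+0.72j, 0.27-0.93j, 0.37-0.29j, 0.35-0.97j, 0.60-0.56j], [(-0.49+1.38j), (0.14-1.69j), 0.53-0.63j, (0.25-1.78j), (0.83-1.17j)], [0.16-2.19j, (0.47+2.5j), -0.52+1.12j, (0.34+2.68j), -0.74+2.03j], [0.26-0.01j, -0.29+0.09j, -0.14-0.05j, -0.31+0.07j, -0.25-0.06j], [(0.43+0.59j), (-0.65-0.54j), -0.11-0.40j, (-0.66-0.61j), (-0.24-0.68j)]] + [[0.10+0.10j,-0.40-0.22j,-0.25-0.07j,-0.21-0.45j,-0.13+0.14j], [0.21+0.05j,(-0.7+0.05j),-0.38+0.13j,(-0.66-0.4j),(-0.05+0.3j)], [0.09-0.28j,(-0.02+0.94j),0.13+0.53j,(-0.61+0.84j),0.39+0.10j], [-0.17-0.03j,0.55-0.08j,0.29-0.12j,0.54+0.28j,0.02-0.24j], [(0.02+0.24j),-0.27-0.72j,-0.25-0.36j,(0.21-0.81j),(-0.33+0.04j)]] + [[(0.1-0.1j), (-0.4+0.22j), (-0.25+0.07j), -0.21+0.45j, -0.13-0.14j], [(0.21-0.05j), -0.70-0.05j, (-0.38-0.13j), -0.66+0.40j, (-0.05-0.3j)], [0.09+0.28j, (-0.02-0.94j), 0.13-0.53j, -0.61-0.84j, 0.39-0.10j], [-0.17+0.03j, 0.55+0.08j, (0.29+0.12j), 0.54-0.28j, (0.02+0.24j)], [0.02-0.24j, -0.27+0.72j, -0.25+0.36j, (0.21+0.81j), -0.33-0.04j]]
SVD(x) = [[0.51,0.09,-0.45,0.61,-0.38], [0.48,-0.63,0.32,0.22,0.47], [-0.45,0.19,0.47,0.73,0.06], [-0.02,0.38,-0.46,0.12,0.79], [-0.55,-0.64,-0.51,0.16,-0.02]] @ diag([2.850124020236091, 2.512216594147416, 1.9646687919293224, 0.5433083380662728, 0.3274957116822464]) @ [[-0.40, -0.01, 0.39, 0.25, 0.79], [-0.09, 0.88, 0.08, 0.41, -0.21], [-0.50, 0.34, -0.32, -0.72, 0.14], [0.67, 0.26, -0.41, -0.05, 0.56], [0.37, 0.2, 0.75, -0.5, -0.03]]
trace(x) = -2.12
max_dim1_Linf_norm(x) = 1.73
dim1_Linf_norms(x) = [1.18, 1.56, 0.91, 0.89, 1.73]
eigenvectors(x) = [[(-0.75+0j), (-0.26+0.13j), -0.26-0.13j, (0.14-0.25j), 0.14+0.25j], [(0.03+0j), (-0.49+0.14j), (-0.49-0.14j), (-0.04-0.45j), -0.04+0.45j], [(0.24+0j), (0.76+0j), 0.76-0.00j, -0.60+0.00j, -0.60-0.00j], [-0.37+0.00j, 0.01-0.09j, 0.01+0.09j, 0.05+0.35j, (0.05-0.35j)], [(-0.49+0j), (-0.19-0.16j), -0.19+0.16j, (0.45-0.18j), 0.45+0.18j]]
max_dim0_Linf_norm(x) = 1.73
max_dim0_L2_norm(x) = 2.35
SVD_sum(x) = [[-0.58, -0.01, 0.57, 0.37, 1.16], [-0.54, -0.01, 0.54, 0.35, 1.08], [0.51, 0.01, -0.51, -0.33, -1.02], [0.02, 0.0, -0.02, -0.01, -0.04], [0.62, 0.01, -0.61, -0.39, -1.23]] + [[-0.02, 0.19, 0.02, 0.09, -0.04], [0.15, -1.40, -0.12, -0.65, 0.33], [-0.04, 0.42, 0.04, 0.19, -0.1], [-0.09, 0.85, 0.07, 0.39, -0.20], [0.15, -1.42, -0.12, -0.66, 0.34]] + [[0.45, -0.3, 0.28, 0.64, -0.12], [-0.32, 0.22, -0.2, -0.46, 0.09], [-0.46, 0.31, -0.29, -0.66, 0.13], [0.45, -0.3, 0.28, 0.65, -0.12], [0.50, -0.34, 0.32, 0.72, -0.14]] + [[0.22, 0.09, -0.14, -0.02, 0.19], [0.08, 0.03, -0.05, -0.01, 0.07], [0.27, 0.10, -0.16, -0.02, 0.22], [0.04, 0.02, -0.03, -0.00, 0.04], [0.06, 0.02, -0.04, -0.0, 0.05]] + [[-0.05,-0.03,-0.09,0.06,0.00], [0.06,0.03,0.12,-0.08,-0.0], [0.01,0.0,0.01,-0.01,-0.00], [0.10,0.05,0.20,-0.13,-0.01], [-0.0,-0.0,-0.01,0.0,0.00]]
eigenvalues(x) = [(1.14+0j), (-1.36+0.46j), (-1.36-0.46j), (-0.27+0.99j), (-0.27-0.99j)]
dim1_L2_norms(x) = [1.76, 2.2, 1.7, 1.34, 2.46]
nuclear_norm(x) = 8.20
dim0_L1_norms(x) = [2.73, 4.38, 2.8, 4.02, 4.83]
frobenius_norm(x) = 4.32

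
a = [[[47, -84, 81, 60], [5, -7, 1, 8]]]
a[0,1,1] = -7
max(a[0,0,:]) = 81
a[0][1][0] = 5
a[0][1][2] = 1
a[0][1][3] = 8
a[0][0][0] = 47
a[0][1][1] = -7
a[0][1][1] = -7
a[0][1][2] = 1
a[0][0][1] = -84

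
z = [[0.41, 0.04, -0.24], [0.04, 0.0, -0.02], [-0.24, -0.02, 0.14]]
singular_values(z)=[0.55, 0.01, 0.0]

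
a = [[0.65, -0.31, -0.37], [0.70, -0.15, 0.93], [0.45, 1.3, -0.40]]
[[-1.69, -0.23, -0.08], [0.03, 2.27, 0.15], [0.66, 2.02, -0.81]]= a @ [[-1.28, 1.36, -0.21], [1.32, 1.6, -0.48], [1.21, 1.68, 0.24]]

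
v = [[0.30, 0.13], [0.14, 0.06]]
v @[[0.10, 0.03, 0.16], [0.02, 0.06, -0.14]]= [[0.03, 0.02, 0.03], [0.02, 0.01, 0.01]]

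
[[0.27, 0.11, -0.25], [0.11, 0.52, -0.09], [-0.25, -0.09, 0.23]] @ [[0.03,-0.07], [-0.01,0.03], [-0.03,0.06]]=[[0.01,-0.03], [0.0,0.00], [-0.01,0.03]]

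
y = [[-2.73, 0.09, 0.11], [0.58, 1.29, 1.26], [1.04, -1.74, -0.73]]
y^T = [[-2.73,0.58,1.04],[0.09,1.29,-1.74],[0.11,1.26,-0.73]]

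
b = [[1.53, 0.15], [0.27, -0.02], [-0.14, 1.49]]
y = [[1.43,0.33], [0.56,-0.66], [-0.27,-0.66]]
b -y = [[0.1, -0.18],[-0.29, 0.64],[0.13, 2.15]]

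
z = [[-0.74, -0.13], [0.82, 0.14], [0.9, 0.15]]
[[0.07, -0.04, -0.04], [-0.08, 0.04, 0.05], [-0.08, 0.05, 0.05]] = z@[[-0.09, 0.06, 0.05],[-0.02, -0.05, 0.05]]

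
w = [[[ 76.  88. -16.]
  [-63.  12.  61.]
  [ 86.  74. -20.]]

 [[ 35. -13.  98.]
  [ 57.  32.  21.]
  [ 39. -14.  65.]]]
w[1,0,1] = -13.0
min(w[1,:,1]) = -14.0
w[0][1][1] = 12.0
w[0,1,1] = 12.0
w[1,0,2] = 98.0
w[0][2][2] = -20.0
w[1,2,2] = 65.0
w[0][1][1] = 12.0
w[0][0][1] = 88.0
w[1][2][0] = 39.0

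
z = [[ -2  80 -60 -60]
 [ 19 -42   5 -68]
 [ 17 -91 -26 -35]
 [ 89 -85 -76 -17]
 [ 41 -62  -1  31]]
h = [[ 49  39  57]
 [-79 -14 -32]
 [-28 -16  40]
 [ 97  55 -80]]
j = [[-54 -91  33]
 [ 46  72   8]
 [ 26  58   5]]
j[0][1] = -91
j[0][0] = -54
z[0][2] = -60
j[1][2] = 8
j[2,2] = 5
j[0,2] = 33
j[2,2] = 5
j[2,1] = 58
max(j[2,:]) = 58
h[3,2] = -80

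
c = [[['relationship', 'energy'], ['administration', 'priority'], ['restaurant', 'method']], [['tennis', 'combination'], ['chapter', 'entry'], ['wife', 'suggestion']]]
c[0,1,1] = 'priority'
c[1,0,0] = 'tennis'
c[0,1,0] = 'administration'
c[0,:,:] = [['relationship', 'energy'], ['administration', 'priority'], ['restaurant', 'method']]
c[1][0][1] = 'combination'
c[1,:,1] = ['combination', 'entry', 'suggestion']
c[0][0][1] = 'energy'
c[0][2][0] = 'restaurant'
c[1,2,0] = 'wife'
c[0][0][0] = 'relationship'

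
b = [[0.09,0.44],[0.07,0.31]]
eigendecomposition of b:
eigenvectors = [[-0.98, -0.81], [0.22, -0.58]]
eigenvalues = [-0.01, 0.41]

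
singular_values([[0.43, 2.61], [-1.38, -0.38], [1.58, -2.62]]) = [3.8, 1.99]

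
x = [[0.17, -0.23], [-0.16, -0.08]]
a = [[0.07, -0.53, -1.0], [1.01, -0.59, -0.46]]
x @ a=[[-0.22, 0.05, -0.06], [-0.09, 0.13, 0.20]]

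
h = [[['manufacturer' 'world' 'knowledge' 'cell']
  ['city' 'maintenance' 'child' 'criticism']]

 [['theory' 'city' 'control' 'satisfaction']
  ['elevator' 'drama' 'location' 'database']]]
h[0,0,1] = 'world'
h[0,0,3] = 'cell'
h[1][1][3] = 'database'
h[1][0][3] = 'satisfaction'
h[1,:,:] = [['theory', 'city', 'control', 'satisfaction'], ['elevator', 'drama', 'location', 'database']]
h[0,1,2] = 'child'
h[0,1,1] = 'maintenance'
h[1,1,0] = 'elevator'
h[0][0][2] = 'knowledge'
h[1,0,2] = 'control'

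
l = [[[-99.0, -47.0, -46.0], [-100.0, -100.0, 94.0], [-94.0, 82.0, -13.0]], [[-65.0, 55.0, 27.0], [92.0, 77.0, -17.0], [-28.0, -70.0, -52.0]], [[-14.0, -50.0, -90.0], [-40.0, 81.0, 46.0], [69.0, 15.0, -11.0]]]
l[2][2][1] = 15.0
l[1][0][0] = -65.0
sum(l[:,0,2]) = -109.0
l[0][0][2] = -46.0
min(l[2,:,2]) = -90.0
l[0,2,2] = -13.0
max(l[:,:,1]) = 82.0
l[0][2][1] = 82.0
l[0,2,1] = 82.0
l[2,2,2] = -11.0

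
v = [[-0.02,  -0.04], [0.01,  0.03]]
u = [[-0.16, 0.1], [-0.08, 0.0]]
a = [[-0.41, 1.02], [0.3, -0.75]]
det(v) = -0.00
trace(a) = -1.16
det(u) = 0.01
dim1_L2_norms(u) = [0.19, 0.08]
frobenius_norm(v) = 0.05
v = a @ u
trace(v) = 0.01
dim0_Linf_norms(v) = [0.02, 0.04]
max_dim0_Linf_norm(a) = 1.02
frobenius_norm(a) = 1.36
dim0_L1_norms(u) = [0.24, 0.1]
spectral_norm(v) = 0.05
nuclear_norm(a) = 1.37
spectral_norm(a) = 1.36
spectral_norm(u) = 0.20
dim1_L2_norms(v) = [0.04, 0.03]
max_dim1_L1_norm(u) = 0.26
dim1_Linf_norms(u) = [0.16, 0.08]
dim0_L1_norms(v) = [0.03, 0.07]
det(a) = 0.00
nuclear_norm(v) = 0.06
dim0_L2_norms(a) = [0.51, 1.27]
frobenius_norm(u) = 0.20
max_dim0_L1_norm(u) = 0.24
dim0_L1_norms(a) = [0.71, 1.77]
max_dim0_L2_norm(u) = 0.18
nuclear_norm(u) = 0.24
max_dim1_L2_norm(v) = 0.04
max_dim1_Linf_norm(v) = 0.04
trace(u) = -0.16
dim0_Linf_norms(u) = [0.16, 0.1]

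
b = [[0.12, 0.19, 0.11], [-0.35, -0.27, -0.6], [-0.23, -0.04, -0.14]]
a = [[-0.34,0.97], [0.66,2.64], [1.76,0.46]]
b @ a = [[0.28,  0.67],[-1.12,  -1.33],[-0.19,  -0.39]]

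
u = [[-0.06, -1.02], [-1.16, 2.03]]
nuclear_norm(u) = 3.02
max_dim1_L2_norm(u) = 2.34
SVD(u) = [[0.36,-0.93], [-0.93,-0.36]] @ diag([2.497492455211427, 0.5225241010345816]) @ [[0.42,  -0.91],  [0.91,  0.42]]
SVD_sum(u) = [[0.38, -0.81], [-0.99, 2.11]] + [[-0.44, -0.21], [-0.17, -0.08]]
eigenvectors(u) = [[-0.91, 0.37], [-0.41, -0.93]]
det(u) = -1.30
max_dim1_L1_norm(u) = 3.19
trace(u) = 1.97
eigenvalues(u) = [-0.52, 2.49]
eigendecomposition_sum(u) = [[-0.44, -0.18], [-0.20, -0.08]] + [[0.38, -0.84],[-0.96, 2.11]]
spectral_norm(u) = 2.50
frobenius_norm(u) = 2.55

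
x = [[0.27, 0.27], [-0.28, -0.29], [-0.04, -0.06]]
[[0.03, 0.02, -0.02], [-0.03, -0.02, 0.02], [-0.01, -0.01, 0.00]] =x @[[0.01, -0.02, 0.01], [0.1, 0.10, -0.09]]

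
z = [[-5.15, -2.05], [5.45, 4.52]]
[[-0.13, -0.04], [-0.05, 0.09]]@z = [[0.45, 0.09], [0.75, 0.51]]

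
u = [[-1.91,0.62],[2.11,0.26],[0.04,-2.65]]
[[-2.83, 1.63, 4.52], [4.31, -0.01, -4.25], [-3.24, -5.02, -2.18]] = u @ [[1.89, -0.24, -2.11], [1.25, 1.89, 0.79]]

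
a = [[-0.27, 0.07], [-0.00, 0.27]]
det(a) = -0.073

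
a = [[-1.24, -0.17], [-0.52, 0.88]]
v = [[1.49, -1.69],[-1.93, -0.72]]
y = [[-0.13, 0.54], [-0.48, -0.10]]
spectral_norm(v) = 2.52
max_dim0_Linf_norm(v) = 1.93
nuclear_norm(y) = 1.05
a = y @ v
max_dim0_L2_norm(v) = 2.44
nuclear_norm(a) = 2.23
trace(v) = 0.77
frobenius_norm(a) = 1.62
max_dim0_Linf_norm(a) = 1.24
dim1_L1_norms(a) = [1.41, 1.4]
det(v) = -4.33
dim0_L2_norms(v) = [2.44, 1.84]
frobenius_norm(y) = 0.74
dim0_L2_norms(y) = [0.5, 0.55]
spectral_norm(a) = 1.37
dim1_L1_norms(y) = [0.67, 0.58]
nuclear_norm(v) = 4.24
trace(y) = -0.23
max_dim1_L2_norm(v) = 2.25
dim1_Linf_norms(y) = [0.54, 0.48]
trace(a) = -0.36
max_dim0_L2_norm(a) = 1.34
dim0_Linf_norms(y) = [0.48, 0.54]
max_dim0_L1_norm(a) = 1.76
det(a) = -1.18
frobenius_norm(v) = 3.05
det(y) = 0.27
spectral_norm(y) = 0.56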